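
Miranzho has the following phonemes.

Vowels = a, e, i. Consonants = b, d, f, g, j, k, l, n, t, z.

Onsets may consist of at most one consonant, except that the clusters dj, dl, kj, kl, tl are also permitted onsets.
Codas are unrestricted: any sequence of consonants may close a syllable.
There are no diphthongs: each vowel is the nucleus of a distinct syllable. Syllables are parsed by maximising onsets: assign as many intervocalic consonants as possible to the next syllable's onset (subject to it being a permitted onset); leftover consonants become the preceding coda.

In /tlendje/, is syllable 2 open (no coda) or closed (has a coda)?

open

The vowels are e, e — 2 nuclei, so 2 syllables.
/e…e/ gap (V1→V2): /ndj/; trying suffixes from longest down, /dj/ is the first permitted one, so coda /n/ | onset /dj/.
So the parse is tlen.dje.
Syllable 2 is /dje/; it ends in its nucleus with no coda, so it is open.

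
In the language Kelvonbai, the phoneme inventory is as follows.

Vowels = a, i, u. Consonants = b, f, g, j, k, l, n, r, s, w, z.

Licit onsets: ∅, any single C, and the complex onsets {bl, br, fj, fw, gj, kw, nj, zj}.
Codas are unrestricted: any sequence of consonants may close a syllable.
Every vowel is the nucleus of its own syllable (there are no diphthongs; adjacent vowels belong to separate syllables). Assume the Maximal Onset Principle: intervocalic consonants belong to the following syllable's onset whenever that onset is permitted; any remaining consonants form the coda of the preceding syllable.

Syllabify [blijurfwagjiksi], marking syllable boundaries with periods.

bli.jur.fwa.gjik.si

Nuclei (vowels): i, u, a, i, i → 5 syllables.
/i…u/ gap (V1→V2): /j/ → onset of the next syllable (single consonants are always licit onsets).
/u…a/ gap (V2→V3): /rfw/; trying suffixes from longest down, /fw/ is the first permitted one, so coda /r/ | onset /fw/.
/a…i/ gap (V3→V4): /gj/ is a licit onset in full, so it all attaches to the next syllable.
/i…i/ gap (V4→V5): /ks/ splits as /k/ + /s/ (/s/ is the longest suffix that is a licit onset).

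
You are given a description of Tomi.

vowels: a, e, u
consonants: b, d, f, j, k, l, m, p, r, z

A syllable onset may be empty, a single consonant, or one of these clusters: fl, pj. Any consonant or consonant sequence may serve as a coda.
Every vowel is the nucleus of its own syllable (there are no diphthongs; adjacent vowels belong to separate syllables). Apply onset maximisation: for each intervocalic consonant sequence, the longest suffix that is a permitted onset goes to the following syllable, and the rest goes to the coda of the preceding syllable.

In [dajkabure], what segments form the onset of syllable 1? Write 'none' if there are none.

Vowels present: a, a, u, e; each is a nucleus, giving 4 syllables.
Between /a/ (V1) and /a/ (V2): /jk/ — longest licit onset from the right is /k/, leaving /j/ as coda.
Between /a/ (V2) and /u/ (V3): /b/ → onset of the next syllable (single consonants are always licit onsets).
Between /u/ (V3) and /e/ (V4): /r/ is a single consonant, so it becomes the next onset.
Putting it together: daj.ka.bu.re.
Syllable 1 is /daj/: onset /d/, nucleus /a/, coda /j/.

d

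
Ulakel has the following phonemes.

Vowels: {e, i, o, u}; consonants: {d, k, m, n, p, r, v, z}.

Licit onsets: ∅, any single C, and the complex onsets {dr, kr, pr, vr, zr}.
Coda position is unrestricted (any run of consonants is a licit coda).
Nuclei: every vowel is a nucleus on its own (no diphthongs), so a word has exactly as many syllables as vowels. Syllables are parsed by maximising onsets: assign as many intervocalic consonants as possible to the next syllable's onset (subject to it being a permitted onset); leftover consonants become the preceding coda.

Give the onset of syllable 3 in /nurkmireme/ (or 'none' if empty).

Vowels present: u, i, e, e; each is a nucleus, giving 4 syllables.
σ1/σ2 boundary: /rkm/ splits as /rk/ + /m/ (/m/ is the longest suffix that is a licit onset).
σ2/σ3 boundary: just /r/ — single C goes to the following onset.
σ3/σ4 boundary: /m/ is a single consonant, so it becomes the next onset.
Syllabification: nurk.mi.re.me.
Syllable 3 is /re/: onset /r/, nucleus /e/, coda ∅.

r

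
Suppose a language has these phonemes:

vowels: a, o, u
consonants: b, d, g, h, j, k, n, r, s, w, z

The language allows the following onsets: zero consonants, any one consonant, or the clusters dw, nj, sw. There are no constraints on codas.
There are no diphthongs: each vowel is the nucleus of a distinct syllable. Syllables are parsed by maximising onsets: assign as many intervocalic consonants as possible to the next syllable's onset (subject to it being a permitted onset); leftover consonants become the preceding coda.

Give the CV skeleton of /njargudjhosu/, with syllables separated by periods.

Nuclei (vowels): a, u, o, u → 4 syllables.
σ1/σ2 boundary: /rg/ — longest licit onset from the right is /g/, leaving /r/ as coda.
σ2/σ3 boundary: /djh/ — longest licit onset from the right is /h/, leaving /dj/ as coda.
σ3/σ4 boundary: just /s/ — single C goes to the following onset.
Result: njar.gudj.ho.su.
Mapping each syllable to C/V: /njar/ → CCVC, /gudj/ → CVCC, /ho/ → CV, /su/ → CV.

CCVC.CVCC.CV.CV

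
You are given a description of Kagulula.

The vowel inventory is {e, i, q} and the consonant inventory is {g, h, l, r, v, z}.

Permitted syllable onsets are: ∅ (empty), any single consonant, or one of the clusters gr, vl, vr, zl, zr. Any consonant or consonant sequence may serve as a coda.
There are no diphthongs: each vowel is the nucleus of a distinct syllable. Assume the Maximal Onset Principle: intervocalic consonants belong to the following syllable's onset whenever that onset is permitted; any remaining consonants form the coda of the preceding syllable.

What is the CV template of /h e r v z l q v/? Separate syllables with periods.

CVCC.CCVC

Vowels present: e, q; each is a nucleus, giving 2 syllables.
σ1/σ2 boundary: /rvzl/ — longest licit onset from the right is /zl/, leaving /rv/ as coda.
Putting it together: herv.zlqv.
Mapping each syllable to C/V: /herv/ → CVCC, /zlqv/ → CCVC.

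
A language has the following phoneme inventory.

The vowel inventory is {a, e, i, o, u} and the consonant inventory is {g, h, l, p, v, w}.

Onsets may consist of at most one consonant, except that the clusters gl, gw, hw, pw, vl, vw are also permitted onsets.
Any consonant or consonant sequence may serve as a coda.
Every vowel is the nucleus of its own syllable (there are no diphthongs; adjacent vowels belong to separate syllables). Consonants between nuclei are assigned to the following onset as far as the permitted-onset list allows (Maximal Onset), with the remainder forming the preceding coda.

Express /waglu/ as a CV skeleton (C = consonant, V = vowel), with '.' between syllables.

CV.CCV

Vowels present: a, u; each is a nucleus, giving 2 syllables.
V1 /a/ – V2 /u/: cluster /gl/ — /gl/ is itself a permitted onset, so the whole cluster goes right; preceding coda = ∅.
Putting it together: wa.glu.
Mapping each syllable to C/V: /wa/ → CV, /glu/ → CCV.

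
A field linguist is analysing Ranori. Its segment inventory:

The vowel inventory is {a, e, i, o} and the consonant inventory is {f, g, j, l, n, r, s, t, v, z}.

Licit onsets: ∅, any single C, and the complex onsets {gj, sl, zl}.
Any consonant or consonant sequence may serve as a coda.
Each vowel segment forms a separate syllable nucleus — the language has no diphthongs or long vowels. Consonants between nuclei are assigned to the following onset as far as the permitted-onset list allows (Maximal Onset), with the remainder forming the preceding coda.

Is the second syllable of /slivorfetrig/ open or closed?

closed

Nuclei (vowels): i, o, e, i → 4 syllables.
Between /i/ (V1) and /o/ (V2): /v/ is a single consonant, so it becomes the next onset.
Between /o/ (V2) and /e/ (V3): cluster /rf/ — the longest permitted-onset suffix is /f/; onset = /f/, preceding coda = /r/.
Between /e/ (V3) and /i/ (V4): /tr/ splits as /t/ + /r/ (/r/ is the longest suffix that is a licit onset).
Putting it together: sli.vor.fet.rig.
Syllable 2 is /vor/ with coda /r/, so it is closed.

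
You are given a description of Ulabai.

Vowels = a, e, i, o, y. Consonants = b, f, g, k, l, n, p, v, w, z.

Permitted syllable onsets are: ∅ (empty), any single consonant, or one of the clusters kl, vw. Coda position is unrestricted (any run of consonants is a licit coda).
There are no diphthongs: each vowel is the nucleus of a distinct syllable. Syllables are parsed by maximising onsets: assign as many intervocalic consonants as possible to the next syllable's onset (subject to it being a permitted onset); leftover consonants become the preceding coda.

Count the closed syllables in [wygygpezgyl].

3

Vowels present: y, y, e, y; each is a nucleus, giving 4 syllables.
σ1/σ2 boundary: /g/ → onset of the next syllable (single consonants are always licit onsets).
σ2/σ3 boundary: /gp/ splits as /g/ + /p/ (/p/ is the longest suffix that is a licit onset).
σ3/σ4 boundary: /zg/ splits as /z/ + /g/ (/g/ is the longest suffix that is a licit onset).
So the parse is wy.gyg.pez.gyl.
Classifying each syllable: /wy/ (open), /gyg/ (closed), /pez/ (closed), /gyl/ (closed).
Closed syllables: 3.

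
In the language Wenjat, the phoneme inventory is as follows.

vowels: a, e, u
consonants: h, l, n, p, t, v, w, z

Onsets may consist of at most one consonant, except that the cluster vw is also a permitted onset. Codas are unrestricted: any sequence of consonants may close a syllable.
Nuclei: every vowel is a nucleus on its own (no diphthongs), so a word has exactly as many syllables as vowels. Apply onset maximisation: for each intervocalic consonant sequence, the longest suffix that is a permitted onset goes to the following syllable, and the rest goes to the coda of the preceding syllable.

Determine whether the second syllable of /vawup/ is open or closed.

closed

Vowels present: a, u; each is a nucleus, giving 2 syllables.
/a…u/ gap (V1→V2): /w/ → onset of the next syllable (single consonants are always licit onsets).
So the parse is va.wup.
Syllable 2 is /wup/ with coda /p/, so it is closed.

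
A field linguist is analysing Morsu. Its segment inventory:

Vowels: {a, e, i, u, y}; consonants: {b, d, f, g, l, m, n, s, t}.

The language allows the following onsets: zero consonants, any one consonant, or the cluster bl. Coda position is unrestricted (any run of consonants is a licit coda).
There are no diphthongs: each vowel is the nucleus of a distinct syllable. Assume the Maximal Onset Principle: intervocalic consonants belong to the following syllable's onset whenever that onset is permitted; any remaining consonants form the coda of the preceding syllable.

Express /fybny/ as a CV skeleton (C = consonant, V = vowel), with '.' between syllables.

CVC.CV

The vowels are y, y — 2 nuclei, so 2 syllables.
Between /y/ (V1) and /y/ (V2): /bn/; trying suffixes from longest down, /n/ is the first permitted one, so coda /b/ | onset /n/.
Syllabification: fyb.ny.
Mapping each syllable to C/V: /fyb/ → CVC, /ny/ → CV.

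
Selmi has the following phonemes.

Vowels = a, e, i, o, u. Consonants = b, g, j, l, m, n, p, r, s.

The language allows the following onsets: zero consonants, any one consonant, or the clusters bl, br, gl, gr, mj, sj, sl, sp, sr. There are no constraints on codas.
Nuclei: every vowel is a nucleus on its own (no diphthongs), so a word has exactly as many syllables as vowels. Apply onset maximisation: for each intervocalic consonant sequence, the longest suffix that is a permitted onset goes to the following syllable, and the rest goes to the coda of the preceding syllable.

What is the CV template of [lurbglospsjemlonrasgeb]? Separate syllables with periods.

The vowels are u, o, e, o, a, e — 6 nuclei, so 6 syllables.
/u…o/ gap (V1→V2): /rbgl/ splits as /rb/ + /gl/ (/gl/ is the longest suffix that is a licit onset).
/o…e/ gap (V2→V3): cluster /spsj/ — the longest permitted-onset suffix is /sj/; onset = /sj/, preceding coda = /sp/.
/e…o/ gap (V3→V4): cluster /ml/ — the longest permitted-onset suffix is /l/; onset = /l/, preceding coda = /m/.
/o…a/ gap (V4→V5): /nr/ splits as /n/ + /r/ (/r/ is the longest suffix that is a licit onset).
/a…e/ gap (V5→V6): /sg/; trying suffixes from longest down, /g/ is the first permitted one, so coda /s/ | onset /g/.
Putting it together: lurb.glosp.sjem.lon.ras.geb.
Mapping each syllable to C/V: /lurb/ → CVCC, /glosp/ → CCVCC, /sjem/ → CCVC, /lon/ → CVC, /ras/ → CVC, /geb/ → CVC.

CVCC.CCVCC.CCVC.CVC.CVC.CVC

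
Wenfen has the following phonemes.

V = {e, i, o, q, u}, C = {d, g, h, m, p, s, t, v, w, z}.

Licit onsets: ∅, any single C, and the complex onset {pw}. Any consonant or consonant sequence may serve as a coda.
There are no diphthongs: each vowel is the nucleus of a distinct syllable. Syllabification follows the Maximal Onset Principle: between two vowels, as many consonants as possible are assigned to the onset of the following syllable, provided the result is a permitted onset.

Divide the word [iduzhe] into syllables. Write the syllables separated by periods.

Nuclei (vowels): i, u, e → 3 syllables.
Between /i/ (V1) and /u/ (V2): /d/ → onset of the next syllable (single consonants are always licit onsets).
Between /u/ (V2) and /e/ (V3): cluster /zh/ — the longest permitted-onset suffix is /h/; onset = /h/, preceding coda = /z/.

i.duz.he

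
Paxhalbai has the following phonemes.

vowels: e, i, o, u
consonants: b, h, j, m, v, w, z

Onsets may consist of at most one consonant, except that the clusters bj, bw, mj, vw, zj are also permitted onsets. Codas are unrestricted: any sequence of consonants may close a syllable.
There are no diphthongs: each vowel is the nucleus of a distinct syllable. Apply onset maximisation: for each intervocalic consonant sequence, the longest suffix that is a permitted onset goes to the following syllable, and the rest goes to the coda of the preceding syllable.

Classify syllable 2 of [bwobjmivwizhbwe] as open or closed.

open

The vowels are o, i, i, e — 4 nuclei, so 4 syllables.
Between /o/ (V1) and /i/ (V2): /bjm/; trying suffixes from longest down, /m/ is the first permitted one, so coda /bj/ | onset /m/.
Between /i/ (V2) and /i/ (V3): /vw/ — entire cluster is a permitted onset → onset /vw/, coda ∅.
Between /i/ (V3) and /e/ (V4): cluster /zhbw/ — the longest permitted-onset suffix is /bw/; onset = /bw/, preceding coda = /zh/.
Syllabification: bwobj.mi.vwizh.bwe.
Syllable 2 is /mi/; it ends in its nucleus with no coda, so it is open.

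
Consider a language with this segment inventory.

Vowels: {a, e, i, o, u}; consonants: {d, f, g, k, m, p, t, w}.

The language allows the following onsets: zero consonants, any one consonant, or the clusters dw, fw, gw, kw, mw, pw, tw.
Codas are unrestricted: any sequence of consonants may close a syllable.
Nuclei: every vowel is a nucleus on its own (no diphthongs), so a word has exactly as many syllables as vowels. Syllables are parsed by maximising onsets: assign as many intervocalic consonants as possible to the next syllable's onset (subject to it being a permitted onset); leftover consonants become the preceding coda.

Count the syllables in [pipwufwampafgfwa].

5

Vowels present: i, u, a, a, a; each is a nucleus, giving 5 syllables.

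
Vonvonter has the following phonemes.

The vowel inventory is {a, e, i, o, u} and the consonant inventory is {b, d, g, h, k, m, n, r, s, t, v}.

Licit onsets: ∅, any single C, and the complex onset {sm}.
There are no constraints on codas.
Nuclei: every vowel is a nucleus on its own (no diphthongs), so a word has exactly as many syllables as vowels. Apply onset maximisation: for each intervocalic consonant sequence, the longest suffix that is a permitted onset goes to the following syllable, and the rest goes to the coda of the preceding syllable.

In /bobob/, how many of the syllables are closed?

The vowels are o, o — 2 nuclei, so 2 syllables.
/o…o/ gap (V1→V2): /b/ is a single consonant, so it becomes the next onset.
So the parse is bo.bob.
Classifying each syllable: /bo/ (open), /bob/ (closed).
Closed syllables: 1.

1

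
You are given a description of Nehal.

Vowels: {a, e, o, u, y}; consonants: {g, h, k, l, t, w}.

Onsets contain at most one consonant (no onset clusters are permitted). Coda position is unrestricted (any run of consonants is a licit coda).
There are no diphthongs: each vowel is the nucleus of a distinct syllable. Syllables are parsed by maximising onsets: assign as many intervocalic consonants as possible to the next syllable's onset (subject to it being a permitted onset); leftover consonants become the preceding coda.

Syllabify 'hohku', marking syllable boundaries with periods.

hoh.ku

Vowels present: o, u; each is a nucleus, giving 2 syllables.
V1 /o/ – V2 /u/: /hk/ — longest licit onset from the right is /k/, leaving /h/ as coda.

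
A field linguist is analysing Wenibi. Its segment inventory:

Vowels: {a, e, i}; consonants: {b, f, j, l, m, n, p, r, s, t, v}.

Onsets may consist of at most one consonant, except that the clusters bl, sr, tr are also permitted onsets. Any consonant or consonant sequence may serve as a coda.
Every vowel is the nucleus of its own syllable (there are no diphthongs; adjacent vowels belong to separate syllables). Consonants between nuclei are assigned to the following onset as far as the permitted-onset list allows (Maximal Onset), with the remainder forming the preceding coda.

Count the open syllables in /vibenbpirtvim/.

The vowels are i, e, i, i — 4 nuclei, so 4 syllables.
/i…e/ gap (V1→V2): /b/ is a single consonant, so it becomes the next onset.
/e…i/ gap (V2→V3): /nbp/ splits as /nb/ + /p/ (/p/ is the longest suffix that is a licit onset).
/i…i/ gap (V3→V4): cluster /rtv/ — the longest permitted-onset suffix is /v/; onset = /v/, preceding coda = /rt/.
Syllabification: vi.benb.pirt.vim.
Classifying each syllable: /vi/ (open), /benb/ (closed), /pirt/ (closed), /vim/ (closed).
Open syllables: 1.

1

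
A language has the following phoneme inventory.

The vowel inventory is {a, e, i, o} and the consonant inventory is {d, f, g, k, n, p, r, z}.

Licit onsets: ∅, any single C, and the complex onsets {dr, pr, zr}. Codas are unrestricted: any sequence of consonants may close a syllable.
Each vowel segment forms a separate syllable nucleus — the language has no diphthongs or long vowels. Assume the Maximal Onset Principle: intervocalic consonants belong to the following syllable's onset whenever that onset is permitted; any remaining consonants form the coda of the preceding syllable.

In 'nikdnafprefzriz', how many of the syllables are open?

0

The vowels are i, a, e, i — 4 nuclei, so 4 syllables.
/i…a/ gap (V1→V2): /kdn/; trying suffixes from longest down, /n/ is the first permitted one, so coda /kd/ | onset /n/.
/a…e/ gap (V2→V3): /fpr/; trying suffixes from longest down, /pr/ is the first permitted one, so coda /f/ | onset /pr/.
/e…i/ gap (V3→V4): cluster /fzr/ — the longest permitted-onset suffix is /zr/; onset = /zr/, preceding coda = /f/.
Putting it together: nikd.naf.pref.zriz.
Classifying each syllable: /nikd/ (closed), /naf/ (closed), /pref/ (closed), /zriz/ (closed).
Open syllables: 0.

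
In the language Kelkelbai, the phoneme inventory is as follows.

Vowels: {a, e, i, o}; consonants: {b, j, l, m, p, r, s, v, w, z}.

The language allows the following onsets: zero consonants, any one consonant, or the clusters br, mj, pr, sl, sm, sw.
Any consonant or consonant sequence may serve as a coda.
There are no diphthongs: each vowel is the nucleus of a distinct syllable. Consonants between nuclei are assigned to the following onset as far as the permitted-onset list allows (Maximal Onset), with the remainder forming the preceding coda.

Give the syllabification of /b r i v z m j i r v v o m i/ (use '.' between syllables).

The vowels are i, i, o, i — 4 nuclei, so 4 syllables.
σ1/σ2 boundary: /vzmj/; trying suffixes from longest down, /mj/ is the first permitted one, so coda /vz/ | onset /mj/.
σ2/σ3 boundary: /rvv/ splits as /rv/ + /v/ (/v/ is the longest suffix that is a licit onset).
σ3/σ4 boundary: /m/ is a single consonant, so it becomes the next onset.

brivz.mjirv.vo.mi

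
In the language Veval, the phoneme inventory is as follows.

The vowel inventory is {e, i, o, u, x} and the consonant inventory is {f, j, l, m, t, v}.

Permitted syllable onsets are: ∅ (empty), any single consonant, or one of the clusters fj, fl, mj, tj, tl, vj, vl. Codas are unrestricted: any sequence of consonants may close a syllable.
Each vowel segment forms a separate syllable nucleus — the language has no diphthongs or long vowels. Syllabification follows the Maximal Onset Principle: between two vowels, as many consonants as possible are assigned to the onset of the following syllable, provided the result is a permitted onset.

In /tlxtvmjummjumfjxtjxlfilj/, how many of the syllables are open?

The vowels are x, u, u, x, x, i — 6 nuclei, so 6 syllables.
σ1/σ2 boundary: /tvmj/; trying suffixes from longest down, /mj/ is the first permitted one, so coda /tv/ | onset /mj/.
σ2/σ3 boundary: /mmj/; trying suffixes from longest down, /mj/ is the first permitted one, so coda /m/ | onset /mj/.
σ3/σ4 boundary: cluster /mfj/ — the longest permitted-onset suffix is /fj/; onset = /fj/, preceding coda = /m/.
σ4/σ5 boundary: cluster /tj/ — /tj/ is itself a permitted onset, so the whole cluster goes right; preceding coda = ∅.
σ5/σ6 boundary: /lf/ — longest licit onset from the right is /f/, leaving /l/ as coda.
Result: tlxtv.mjum.mjum.fjx.tjxl.filj.
Classifying each syllable: /tlxtv/ (closed), /mjum/ (closed), /mjum/ (closed), /fjx/ (open), /tjxl/ (closed), /filj/ (closed).
Open syllables: 1.

1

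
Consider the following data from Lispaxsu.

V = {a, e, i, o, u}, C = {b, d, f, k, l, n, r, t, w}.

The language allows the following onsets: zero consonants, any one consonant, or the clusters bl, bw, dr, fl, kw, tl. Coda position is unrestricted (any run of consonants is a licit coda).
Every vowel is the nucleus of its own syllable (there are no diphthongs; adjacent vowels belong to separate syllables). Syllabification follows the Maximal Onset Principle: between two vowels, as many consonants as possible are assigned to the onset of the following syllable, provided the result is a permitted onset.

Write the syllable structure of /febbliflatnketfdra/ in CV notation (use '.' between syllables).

The vowels are e, i, a, e, a — 5 nuclei, so 5 syllables.
σ1/σ2 boundary: /bbl/ — longest licit onset from the right is /bl/, leaving /b/ as coda.
σ2/σ3 boundary: /fl/ is a licit onset in full, so it all attaches to the next syllable.
σ3/σ4 boundary: cluster /tnk/ — the longest permitted-onset suffix is /k/; onset = /k/, preceding coda = /tn/.
σ4/σ5 boundary: /tfdr/; trying suffixes from longest down, /dr/ is the first permitted one, so coda /tf/ | onset /dr/.
Result: feb.bli.flatn.ketf.dra.
Mapping each syllable to C/V: /feb/ → CVC, /bli/ → CCV, /flatn/ → CCVCC, /ketf/ → CVCC, /dra/ → CCV.

CVC.CCV.CCVCC.CVCC.CCV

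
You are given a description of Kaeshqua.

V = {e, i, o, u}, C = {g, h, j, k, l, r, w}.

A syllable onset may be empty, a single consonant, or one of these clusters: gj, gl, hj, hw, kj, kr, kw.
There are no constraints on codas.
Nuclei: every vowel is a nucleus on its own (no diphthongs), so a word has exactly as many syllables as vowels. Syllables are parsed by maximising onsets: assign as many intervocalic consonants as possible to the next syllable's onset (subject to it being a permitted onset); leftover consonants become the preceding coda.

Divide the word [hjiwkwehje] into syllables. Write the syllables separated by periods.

hjiw.kwe.hje

Vowels present: i, e, e; each is a nucleus, giving 3 syllables.
Between /i/ (V1) and /e/ (V2): /wkw/ splits as /w/ + /kw/ (/kw/ is the longest suffix that is a licit onset).
Between /e/ (V2) and /e/ (V3): /hj/ — entire cluster is a permitted onset → onset /hj/, coda ∅.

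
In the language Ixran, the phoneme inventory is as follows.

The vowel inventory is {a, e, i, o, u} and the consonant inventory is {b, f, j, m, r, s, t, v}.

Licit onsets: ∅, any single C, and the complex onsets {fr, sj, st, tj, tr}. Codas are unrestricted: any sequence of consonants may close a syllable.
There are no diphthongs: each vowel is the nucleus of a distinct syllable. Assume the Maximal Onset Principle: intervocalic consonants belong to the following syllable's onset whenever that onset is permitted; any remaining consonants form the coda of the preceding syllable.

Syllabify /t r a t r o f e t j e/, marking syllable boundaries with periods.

tra.tro.fe.tje

Nuclei (vowels): a, o, e, e → 4 syllables.
σ1/σ2 boundary: cluster /tr/ — /tr/ is itself a permitted onset, so the whole cluster goes right; preceding coda = ∅.
σ2/σ3 boundary: /f/ is a single consonant, so it becomes the next onset.
σ3/σ4 boundary: cluster /tj/ — /tj/ is itself a permitted onset, so the whole cluster goes right; preceding coda = ∅.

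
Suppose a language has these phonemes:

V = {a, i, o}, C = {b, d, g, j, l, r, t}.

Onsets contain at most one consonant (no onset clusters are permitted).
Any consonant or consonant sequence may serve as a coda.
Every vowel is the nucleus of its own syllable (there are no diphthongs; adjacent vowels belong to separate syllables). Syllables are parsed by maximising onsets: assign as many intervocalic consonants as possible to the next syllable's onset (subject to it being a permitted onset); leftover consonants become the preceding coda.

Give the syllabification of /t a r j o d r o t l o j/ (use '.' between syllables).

tar.jod.rot.loj

The vowels are a, o, o, o — 4 nuclei, so 4 syllables.
Between /a/ (V1) and /o/ (V2): /rj/ — longest licit onset from the right is /j/, leaving /r/ as coda.
Between /o/ (V2) and /o/ (V3): /dr/; trying suffixes from longest down, /r/ is the first permitted one, so coda /d/ | onset /r/.
Between /o/ (V3) and /o/ (V4): /tl/; trying suffixes from longest down, /l/ is the first permitted one, so coda /t/ | onset /l/.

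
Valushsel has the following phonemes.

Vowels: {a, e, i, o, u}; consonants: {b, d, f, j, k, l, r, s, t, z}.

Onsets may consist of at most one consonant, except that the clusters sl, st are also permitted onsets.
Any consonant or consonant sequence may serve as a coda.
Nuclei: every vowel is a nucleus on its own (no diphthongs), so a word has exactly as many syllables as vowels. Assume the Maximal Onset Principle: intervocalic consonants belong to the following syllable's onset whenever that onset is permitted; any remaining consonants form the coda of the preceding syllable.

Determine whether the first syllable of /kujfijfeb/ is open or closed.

The vowels are u, i, e — 3 nuclei, so 3 syllables.
/u…i/ gap (V1→V2): /jf/ — longest licit onset from the right is /f/, leaving /j/ as coda.
/i…e/ gap (V2→V3): /jf/ splits as /j/ + /f/ (/f/ is the longest suffix that is a licit onset).
Putting it together: kuj.fij.feb.
Syllable 1 is /kuj/ with coda /j/, so it is closed.

closed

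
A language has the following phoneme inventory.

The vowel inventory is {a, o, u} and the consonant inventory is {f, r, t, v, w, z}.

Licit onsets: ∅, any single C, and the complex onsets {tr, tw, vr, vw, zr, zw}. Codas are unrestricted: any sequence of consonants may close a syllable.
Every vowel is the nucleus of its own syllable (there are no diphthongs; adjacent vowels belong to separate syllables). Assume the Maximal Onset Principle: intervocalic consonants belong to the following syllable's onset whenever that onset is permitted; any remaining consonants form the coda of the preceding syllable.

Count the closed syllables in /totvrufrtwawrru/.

3

Nuclei (vowels): o, u, a, u → 4 syllables.
/o…u/ gap (V1→V2): /tvr/; trying suffixes from longest down, /vr/ is the first permitted one, so coda /t/ | onset /vr/.
/u…a/ gap (V2→V3): /frtw/; trying suffixes from longest down, /tw/ is the first permitted one, so coda /fr/ | onset /tw/.
/a…u/ gap (V3→V4): /wrr/ — longest licit onset from the right is /r/, leaving /wr/ as coda.
Result: tot.vrufr.twawr.ru.
Classifying each syllable: /tot/ (closed), /vrufr/ (closed), /twawr/ (closed), /ru/ (open).
Closed syllables: 3.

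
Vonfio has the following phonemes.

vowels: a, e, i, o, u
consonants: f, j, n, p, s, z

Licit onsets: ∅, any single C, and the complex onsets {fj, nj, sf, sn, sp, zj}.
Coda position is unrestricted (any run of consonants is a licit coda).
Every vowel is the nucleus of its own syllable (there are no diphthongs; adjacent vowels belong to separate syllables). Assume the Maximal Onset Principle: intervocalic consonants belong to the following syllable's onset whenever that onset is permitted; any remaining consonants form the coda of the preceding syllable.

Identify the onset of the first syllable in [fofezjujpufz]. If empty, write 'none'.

The vowels are o, e, u, u — 4 nuclei, so 4 syllables.
σ1/σ2 boundary: /f/ → onset of the next syllable (single consonants are always licit onsets).
σ2/σ3 boundary: /zj/ — entire cluster is a permitted onset → onset /zj/, coda ∅.
σ3/σ4 boundary: cluster /jp/ — the longest permitted-onset suffix is /p/; onset = /p/, preceding coda = /j/.
Syllabification: fo.fe.zjuj.pufz.
Syllable 1 is /fo/: onset /f/, nucleus /o/, coda ∅.

f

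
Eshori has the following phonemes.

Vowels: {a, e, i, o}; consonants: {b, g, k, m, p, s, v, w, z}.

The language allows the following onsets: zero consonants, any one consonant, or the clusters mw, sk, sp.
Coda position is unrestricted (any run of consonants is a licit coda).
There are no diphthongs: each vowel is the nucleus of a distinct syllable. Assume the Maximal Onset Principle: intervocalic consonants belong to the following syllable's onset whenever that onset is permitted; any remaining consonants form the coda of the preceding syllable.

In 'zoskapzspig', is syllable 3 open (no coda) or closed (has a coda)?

closed

The vowels are o, a, i — 3 nuclei, so 3 syllables.
/o…a/ gap (V1→V2): /sk/ is a licit onset in full, so it all attaches to the next syllable.
/a…i/ gap (V2→V3): /pzsp/ — longest licit onset from the right is /sp/, leaving /pz/ as coda.
So the parse is zo.skapz.spig.
Syllable 3 is /spig/ with coda /g/, so it is closed.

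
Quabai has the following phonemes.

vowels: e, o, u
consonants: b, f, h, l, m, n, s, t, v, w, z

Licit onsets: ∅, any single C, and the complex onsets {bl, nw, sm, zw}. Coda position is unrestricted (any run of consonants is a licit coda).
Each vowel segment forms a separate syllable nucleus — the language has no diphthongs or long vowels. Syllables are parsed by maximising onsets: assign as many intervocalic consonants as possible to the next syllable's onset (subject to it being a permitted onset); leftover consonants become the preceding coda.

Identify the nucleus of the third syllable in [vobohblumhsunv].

u

Nuclei (vowels): o, o, u, u → 4 syllables.
The third nucleus (vowel 3 from the left) is /u/.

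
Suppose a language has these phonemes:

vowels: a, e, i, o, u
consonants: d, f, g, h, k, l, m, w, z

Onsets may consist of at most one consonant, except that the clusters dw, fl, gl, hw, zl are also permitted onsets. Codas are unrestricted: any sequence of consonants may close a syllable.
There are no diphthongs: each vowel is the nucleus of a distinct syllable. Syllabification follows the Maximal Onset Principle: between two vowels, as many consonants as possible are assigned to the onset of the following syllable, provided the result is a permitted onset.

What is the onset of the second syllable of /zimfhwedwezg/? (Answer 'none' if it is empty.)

Vowels present: i, e, e; each is a nucleus, giving 3 syllables.
σ1/σ2 boundary: /mfhw/ splits as /mf/ + /hw/ (/hw/ is the longest suffix that is a licit onset).
σ2/σ3 boundary: /dw/ — entire cluster is a permitted onset → onset /dw/, coda ∅.
Syllabification: zimf.hwe.dwezg.
Syllable 2 is /hwe/: onset /hw/, nucleus /e/, coda ∅.

hw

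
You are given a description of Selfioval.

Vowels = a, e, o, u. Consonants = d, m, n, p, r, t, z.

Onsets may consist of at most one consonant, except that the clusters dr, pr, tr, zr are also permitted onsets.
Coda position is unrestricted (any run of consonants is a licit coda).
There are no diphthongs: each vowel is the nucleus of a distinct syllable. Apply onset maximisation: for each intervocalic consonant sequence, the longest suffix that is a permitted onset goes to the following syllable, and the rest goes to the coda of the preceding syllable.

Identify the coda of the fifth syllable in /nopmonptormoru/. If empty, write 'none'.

Vowels present: o, o, o, o, u; each is a nucleus, giving 5 syllables.
/o…o/ gap (V1→V2): /pm/ splits as /p/ + /m/ (/m/ is the longest suffix that is a licit onset).
/o…o/ gap (V2→V3): cluster /npt/ — the longest permitted-onset suffix is /t/; onset = /t/, preceding coda = /np/.
/o…o/ gap (V3→V4): /rm/ splits as /r/ + /m/ (/m/ is the longest suffix that is a licit onset).
/o…u/ gap (V4→V5): /r/ → onset of the next syllable (single consonants are always licit onsets).
So the parse is nop.monp.tor.mo.ru.
Syllable 5 is /ru/: onset /r/, nucleus /u/, coda ∅.

none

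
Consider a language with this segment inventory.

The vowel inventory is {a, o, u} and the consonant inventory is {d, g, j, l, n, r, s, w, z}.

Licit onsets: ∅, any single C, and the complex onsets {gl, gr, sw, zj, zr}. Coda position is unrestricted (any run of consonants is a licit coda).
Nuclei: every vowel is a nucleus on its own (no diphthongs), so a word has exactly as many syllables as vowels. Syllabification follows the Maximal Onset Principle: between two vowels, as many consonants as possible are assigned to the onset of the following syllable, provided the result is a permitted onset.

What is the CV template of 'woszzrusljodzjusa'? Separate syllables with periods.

CVCC.CCVCC.CVC.CCV.CV

The vowels are o, u, o, u, a — 5 nuclei, so 5 syllables.
/o…u/ gap (V1→V2): /szzr/ splits as /sz/ + /zr/ (/zr/ is the longest suffix that is a licit onset).
/u…o/ gap (V2→V3): cluster /slj/ — the longest permitted-onset suffix is /j/; onset = /j/, preceding coda = /sl/.
/o…u/ gap (V3→V4): /dzj/; trying suffixes from longest down, /zj/ is the first permitted one, so coda /d/ | onset /zj/.
/u…a/ gap (V4→V5): /s/ → onset of the next syllable (single consonants are always licit onsets).
So the parse is wosz.zrusl.jod.zju.sa.
Mapping each syllable to C/V: /wosz/ → CVCC, /zrusl/ → CCVCC, /jod/ → CVC, /zju/ → CCV, /sa/ → CV.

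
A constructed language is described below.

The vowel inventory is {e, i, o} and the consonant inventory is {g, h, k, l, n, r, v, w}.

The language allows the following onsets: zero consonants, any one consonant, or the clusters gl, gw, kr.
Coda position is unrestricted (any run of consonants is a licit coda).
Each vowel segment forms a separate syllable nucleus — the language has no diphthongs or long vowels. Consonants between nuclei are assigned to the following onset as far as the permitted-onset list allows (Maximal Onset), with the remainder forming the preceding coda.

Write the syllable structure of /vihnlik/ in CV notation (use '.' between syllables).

Nuclei (vowels): i, i → 2 syllables.
σ1/σ2 boundary: cluster /hnl/ — the longest permitted-onset suffix is /l/; onset = /l/, preceding coda = /hn/.
Putting it together: vihn.lik.
Mapping each syllable to C/V: /vihn/ → CVCC, /lik/ → CVC.

CVCC.CVC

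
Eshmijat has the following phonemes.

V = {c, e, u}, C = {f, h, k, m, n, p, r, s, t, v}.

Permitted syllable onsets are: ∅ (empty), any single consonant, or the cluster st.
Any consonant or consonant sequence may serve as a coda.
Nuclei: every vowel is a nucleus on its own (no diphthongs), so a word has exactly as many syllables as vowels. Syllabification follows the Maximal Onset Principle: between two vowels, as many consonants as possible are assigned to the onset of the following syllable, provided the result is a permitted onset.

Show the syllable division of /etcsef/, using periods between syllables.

Nuclei (vowels): e, c, e → 3 syllables.
/e…c/ gap (V1→V2): /t/ is a single consonant, so it becomes the next onset.
/c…e/ gap (V2→V3): /s/ → onset of the next syllable (single consonants are always licit onsets).

e.tc.sef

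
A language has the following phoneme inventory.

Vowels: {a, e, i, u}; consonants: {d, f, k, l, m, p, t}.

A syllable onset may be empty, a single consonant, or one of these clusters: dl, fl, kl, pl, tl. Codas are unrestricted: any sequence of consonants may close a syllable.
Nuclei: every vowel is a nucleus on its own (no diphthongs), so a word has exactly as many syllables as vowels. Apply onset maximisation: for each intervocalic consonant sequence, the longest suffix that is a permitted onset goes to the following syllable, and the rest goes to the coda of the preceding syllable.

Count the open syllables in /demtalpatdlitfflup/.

0

The vowels are e, a, a, i, u — 5 nuclei, so 5 syllables.
V1 /e/ – V2 /a/: /mt/; trying suffixes from longest down, /t/ is the first permitted one, so coda /m/ | onset /t/.
V2 /a/ – V3 /a/: /lp/ — longest licit onset from the right is /p/, leaving /l/ as coda.
V3 /a/ – V4 /i/: /tdl/ splits as /t/ + /dl/ (/dl/ is the longest suffix that is a licit onset).
V4 /i/ – V5 /u/: cluster /tffl/ — the longest permitted-onset suffix is /fl/; onset = /fl/, preceding coda = /tf/.
Putting it together: dem.tal.pat.dlitf.flup.
Classifying each syllable: /dem/ (closed), /tal/ (closed), /pat/ (closed), /dlitf/ (closed), /flup/ (closed).
Open syllables: 0.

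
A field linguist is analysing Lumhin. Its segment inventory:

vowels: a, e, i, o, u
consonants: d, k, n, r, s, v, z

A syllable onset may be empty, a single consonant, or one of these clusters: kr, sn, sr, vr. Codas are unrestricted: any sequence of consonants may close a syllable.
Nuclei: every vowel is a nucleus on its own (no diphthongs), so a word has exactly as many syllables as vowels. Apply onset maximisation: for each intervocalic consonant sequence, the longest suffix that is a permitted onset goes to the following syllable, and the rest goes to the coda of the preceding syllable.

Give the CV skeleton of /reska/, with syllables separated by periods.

Nuclei (vowels): e, a → 2 syllables.
σ1/σ2 boundary: cluster /sk/ — the longest permitted-onset suffix is /k/; onset = /k/, preceding coda = /s/.
Result: res.ka.
Mapping each syllable to C/V: /res/ → CVC, /ka/ → CV.

CVC.CV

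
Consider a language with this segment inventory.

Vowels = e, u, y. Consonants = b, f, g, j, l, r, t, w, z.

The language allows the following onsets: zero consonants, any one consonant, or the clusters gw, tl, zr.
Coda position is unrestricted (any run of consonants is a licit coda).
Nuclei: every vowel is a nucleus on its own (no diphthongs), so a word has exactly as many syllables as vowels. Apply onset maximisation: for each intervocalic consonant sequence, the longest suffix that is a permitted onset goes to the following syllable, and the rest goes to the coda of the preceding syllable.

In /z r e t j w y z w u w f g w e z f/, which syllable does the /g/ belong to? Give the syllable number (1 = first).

Vowels present: e, y, u, e; each is a nucleus, giving 4 syllables.
Between /e/ (V1) and /y/ (V2): /tjw/ splits as /tj/ + /w/ (/w/ is the longest suffix that is a licit onset).
Between /y/ (V2) and /u/ (V3): /zw/ splits as /z/ + /w/ (/w/ is the longest suffix that is a licit onset).
Between /u/ (V3) and /e/ (V4): /wfgw/; trying suffixes from longest down, /gw/ is the first permitted one, so coda /wf/ | onset /gw/.
So the parse is zretj.wyz.wuwf.gwezf.
The /g/ is in the onset of syllable 4 (/gwezf/).

4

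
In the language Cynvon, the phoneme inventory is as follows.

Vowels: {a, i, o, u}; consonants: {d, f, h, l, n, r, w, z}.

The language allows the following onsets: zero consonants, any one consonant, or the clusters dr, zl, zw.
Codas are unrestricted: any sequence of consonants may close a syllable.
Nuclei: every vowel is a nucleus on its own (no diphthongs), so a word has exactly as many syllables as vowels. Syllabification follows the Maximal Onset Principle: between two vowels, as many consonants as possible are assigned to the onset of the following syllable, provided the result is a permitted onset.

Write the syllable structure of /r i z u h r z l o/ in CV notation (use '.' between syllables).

CV.CVCC.CCV

Nuclei (vowels): i, u, o → 3 syllables.
/i…u/ gap (V1→V2): /z/ is a single consonant, so it becomes the next onset.
/u…o/ gap (V2→V3): /hrzl/ splits as /hr/ + /zl/ (/zl/ is the longest suffix that is a licit onset).
Result: ri.zuhr.zlo.
Mapping each syllable to C/V: /ri/ → CV, /zuhr/ → CVCC, /zlo/ → CCV.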